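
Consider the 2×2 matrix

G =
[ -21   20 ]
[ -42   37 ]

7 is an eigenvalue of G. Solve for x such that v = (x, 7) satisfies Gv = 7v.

We need (G - 7I)v = 0.
G - 7I = [[-28, 20], [-42, 30]].
Row 1: (-28)·x + (20)·7 = 0
Row 2: (-42)·x + (30)·7 = 0
Solving gives x = 5.
Check: G·(5, 7) = (35, 49) = 7·(5, 7).

5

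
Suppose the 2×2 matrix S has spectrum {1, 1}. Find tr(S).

trace(S) is the sum of the eigenvalues: (1) + (1) = 2.

2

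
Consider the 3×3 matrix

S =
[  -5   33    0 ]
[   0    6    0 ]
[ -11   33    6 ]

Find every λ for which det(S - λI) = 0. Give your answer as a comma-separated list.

-5, 6, 6

The characteristic polynomial is p(lambda) = det(lambda·I - S).
Cofactor expansion gives p(lambda) = lambda^3 - 7·lambda^2 - 24·lambda + 180.
Try lambda = -5: p(-5) = 0, so -5 is a root.
Dividing by (lambda + 5) leaves lambda^2 - 12·lambda + 36.
The quadratic factor is (lambda - 6)^2.
Eigenvalues: -5, 6, 6.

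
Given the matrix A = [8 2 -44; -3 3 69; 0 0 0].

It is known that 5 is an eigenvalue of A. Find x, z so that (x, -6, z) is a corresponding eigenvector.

4, 0

We need (A - 5I)v = 0.
A - 5I = [[3, 2, -44], [-3, -2, 69], [0, 0, -5]].
Row 1: (3)·x + (2)·-6 + (-44)·z = 0
Row 2: (-3)·x + (-2)·-6 + (69)·z = 0
Row 3: (0)·x + (0)·-6 + (-5)·z = 0
Solving gives x = 4, z = 0.
Check: A·(4, -6, 0) = (20, -30, 0) = 5·(4, -6, 0).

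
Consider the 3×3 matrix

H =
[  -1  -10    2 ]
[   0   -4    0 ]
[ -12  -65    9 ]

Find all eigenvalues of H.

-4, 3, 5

The characteristic polynomial is p(λ) = det(λI - H).
Expanding along the first row, p(λ) = λ^3 - 4λ^2 - 17λ + 60.
Rational-root test: λ = 5 gives p(5) = 0.
Dividing by (λ - 5) leaves λ^2 + λ - 12.
The quadratic factors as (λ + 4)·(λ - 3).
Eigenvalues: -4, 3, 5.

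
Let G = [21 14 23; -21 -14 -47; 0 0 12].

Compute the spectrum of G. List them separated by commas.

0, 7, 12

Set up det(λI - G) = 0.
Expanding along the first row, p(λ) = λ^3 - 19λ^2 + 84λ.
Since p(12) = 0, λ = 12 is a root.
Dividing by (λ - 12) leaves λ^2 - 7λ.
The quadratic factors as λ·(λ - 7).
Eigenvalues: 0, 7, 12.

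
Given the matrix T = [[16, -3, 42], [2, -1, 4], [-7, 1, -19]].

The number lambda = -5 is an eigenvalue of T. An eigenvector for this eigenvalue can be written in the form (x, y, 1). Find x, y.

-2, 0

We need (T + 5I)v = 0.
T + 5I = [[21, -3, 42], [2, 4, 4], [-7, 1, -14]].
Row 1: (21)·x + (-3)·y + (42)·1 = 0
Row 2: (2)·x + (4)·y + (4)·1 = 0
Row 3: (-7)·x + (1)·y + (-14)·1 = 0
Solving gives x = -2, y = 0.
Check: T·(-2, 0, 1) = (10, 0, -5) = -5·(-2, 0, 1).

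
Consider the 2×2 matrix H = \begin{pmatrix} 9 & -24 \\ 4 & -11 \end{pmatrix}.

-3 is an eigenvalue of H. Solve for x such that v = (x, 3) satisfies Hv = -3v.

We need (H + 3I)v = 0.
H + 3I = [[12, -24], [4, -8]].
Row 1: (12)·x + (-24)·3 = 0
Row 2: (4)·x + (-8)·3 = 0
Solving gives x = 6.
Check: H·(6, 3) = (-18, -9) = -3·(6, 3).

6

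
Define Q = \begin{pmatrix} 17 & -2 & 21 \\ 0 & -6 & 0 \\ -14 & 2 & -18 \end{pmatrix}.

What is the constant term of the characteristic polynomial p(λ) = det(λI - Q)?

p(0) = det(0·I − Q) = det(−Q) = (−1)^3·det(Q).
det(Q) = 72, so p(0) = -72.

-72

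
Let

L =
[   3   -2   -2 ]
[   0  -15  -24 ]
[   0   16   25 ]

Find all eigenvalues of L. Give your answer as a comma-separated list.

1, 3, 9

Set up det(λI - L) = 0.
Expanding along the first row, p(λ) = λ^3 - 13λ^2 + 39λ - 27.
Since p(9) = 0, λ = 9 is a root.
Dividing by (λ - 9) leaves λ^2 - 4λ + 3.
The quadratic factors as (λ - 1)·(λ - 3).
Eigenvalues: 1, 3, 9.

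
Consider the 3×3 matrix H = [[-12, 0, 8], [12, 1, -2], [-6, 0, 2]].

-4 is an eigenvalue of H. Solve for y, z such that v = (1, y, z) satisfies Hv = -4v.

-2, 1

We need (H + 4I)v = 0.
H + 4I = [[-8, 0, 8], [12, 5, -2], [-6, 0, 6]].
Row 1: (-8)·1 + (0)·y + (8)·z = 0
Row 2: (12)·1 + (5)·y + (-2)·z = 0
Row 3: (-6)·1 + (0)·y + (6)·z = 0
Solving gives y = -2, z = 1.
Check: H·(1, -2, 1) = (-4, 8, -4) = -4·(1, -2, 1).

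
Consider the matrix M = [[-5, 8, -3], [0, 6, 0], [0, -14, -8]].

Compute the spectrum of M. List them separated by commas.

The characteristic polynomial is p(r) = det(rI - M).
Cofactor expansion gives p(r) = r^3 + 7r^2 - 38r - 240.
Try r = -5: p(-5) = 0, so -5 is a root.
Factor out (r + 5): p(r) = (r + 5)·(r^2 + 2r - 48).
The quadratic factors as (r + 8)·(r - 6).
Eigenvalues: -8, -5, 6.

-8, -5, 6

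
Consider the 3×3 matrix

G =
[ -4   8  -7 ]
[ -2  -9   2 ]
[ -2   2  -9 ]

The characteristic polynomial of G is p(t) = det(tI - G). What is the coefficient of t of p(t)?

151

p(t) = t^3 + 22t^2 + 151t + 330.
The coefficient of t is 151.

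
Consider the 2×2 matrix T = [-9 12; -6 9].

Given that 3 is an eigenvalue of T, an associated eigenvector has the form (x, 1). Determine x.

1

We need (T - 3I)v = 0.
T - 3I = [[-12, 12], [-6, 6]].
Row 1: (-12)·x + (12)·1 = 0
Row 2: (-6)·x + (6)·1 = 0
Solving gives x = 1.
Check: T·(1, 1) = (3, 3) = 3·(1, 1).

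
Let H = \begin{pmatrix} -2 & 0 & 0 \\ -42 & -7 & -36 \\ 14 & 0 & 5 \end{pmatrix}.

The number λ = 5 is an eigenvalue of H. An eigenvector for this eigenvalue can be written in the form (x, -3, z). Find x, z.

We need (H - 5I)v = 0.
H - 5I = [[-7, 0, 0], [-42, -12, -36], [14, 0, 0]].
Row 1: (-7)·x + (0)·-3 + (0)·z = 0
Row 2: (-42)·x + (-12)·-3 + (-36)·z = 0
Row 3: (14)·x + (0)·-3 + (0)·z = 0
Solving gives x = 0, z = 1.
Check: H·(0, -3, 1) = (0, -15, 5) = 5·(0, -3, 1).

0, 1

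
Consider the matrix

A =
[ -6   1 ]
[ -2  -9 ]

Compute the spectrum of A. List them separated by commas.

det(A - sI) = (-6 - s)(-9 - s) - (1)·(-2) = s^2 + 15s + 56.
This factors as (s + 8)·(s + 7) = 0.
Eigenvalues: -8, -7.

-8, -7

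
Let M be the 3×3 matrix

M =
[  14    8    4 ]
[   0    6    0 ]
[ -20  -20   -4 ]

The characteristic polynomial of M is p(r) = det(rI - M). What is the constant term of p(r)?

p(r) = r^3 - 16r^2 + 84r - 144.
The constant term is -144.

-144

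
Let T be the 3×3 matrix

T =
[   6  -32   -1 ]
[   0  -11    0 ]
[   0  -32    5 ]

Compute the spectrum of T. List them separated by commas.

-11, 5, 6

Compute the characteristic polynomial p(λ) = det(λI - T).
Expanding along the first row, p(λ) = λ^3 - 91λ + 330.
Since p(5) = 0, λ = 5 is a root.
Factor out (λ - 5): p(λ) = (λ - 5)·(λ^2 + 5λ - 66).
The quadratic factors as (λ + 11)·(λ - 6).
Eigenvalues: -11, 5, 6.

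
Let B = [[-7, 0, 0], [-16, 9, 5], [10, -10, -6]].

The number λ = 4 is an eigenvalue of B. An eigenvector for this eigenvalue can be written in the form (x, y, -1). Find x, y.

0, 1

We need (B - 4I)v = 0.
B - 4I = [[-11, 0, 0], [-16, 5, 5], [10, -10, -10]].
Row 1: (-11)·x + (0)·y + (0)·-1 = 0
Row 2: (-16)·x + (5)·y + (5)·-1 = 0
Row 3: (10)·x + (-10)·y + (-10)·-1 = 0
Solving gives x = 0, y = 1.
Check: B·(0, 1, -1) = (0, 4, -4) = 4·(0, 1, -1).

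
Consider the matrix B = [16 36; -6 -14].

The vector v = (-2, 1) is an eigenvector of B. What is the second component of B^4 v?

16

First find the eigenvalue: Bv = (4, -2) = -2·(-2, 1), so λ = -2.
Then B^4 v = λ^4·v = (-2)^4·(-2, 1) = 16·(-2, 1) = (-32, 16).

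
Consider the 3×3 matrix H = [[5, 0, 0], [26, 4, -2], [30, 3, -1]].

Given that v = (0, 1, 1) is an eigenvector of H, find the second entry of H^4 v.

First find the eigenvalue: Hv = (0, 2, 2) = 2·(0, 1, 1), so λ = 2.
Then H^4 v = λ^4·v = 2^4·(0, 1, 1) = 16·(0, 1, 1) = (0, 16, 16).

16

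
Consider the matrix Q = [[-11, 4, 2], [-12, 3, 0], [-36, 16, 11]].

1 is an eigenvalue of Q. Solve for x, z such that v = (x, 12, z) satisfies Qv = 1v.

2, -12

We need (Q - 1I)v = 0.
Q - 1I = [[-12, 4, 2], [-12, 2, 0], [-36, 16, 10]].
Row 1: (-12)·x + (4)·12 + (2)·z = 0
Row 2: (-12)·x + (2)·12 + (0)·z = 0
Row 3: (-36)·x + (16)·12 + (10)·z = 0
Solving gives x = 2, z = -12.
Check: Q·(2, 12, -12) = (2, 12, -12) = 1·(2, 12, -12).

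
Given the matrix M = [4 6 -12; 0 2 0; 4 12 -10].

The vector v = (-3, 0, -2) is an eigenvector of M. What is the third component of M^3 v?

First find the eigenvalue: Mv = (12, 0, 8) = -4·(-3, 0, -2), so λ = -4.
Then M^3 v = λ^3·v = (-4)^3·(-3, 0, -2) = -64·(-3, 0, -2) = (192, 0, 128).

128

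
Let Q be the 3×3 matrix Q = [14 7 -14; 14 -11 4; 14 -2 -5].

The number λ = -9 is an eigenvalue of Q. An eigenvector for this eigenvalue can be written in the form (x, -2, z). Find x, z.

We need (Q + 9I)v = 0.
Q + 9I = [[23, 7, -14], [14, -2, 4], [14, -2, 4]].
Row 1: (23)·x + (7)·-2 + (-14)·z = 0
Row 2: (14)·x + (-2)·-2 + (4)·z = 0
Row 3: (14)·x + (-2)·-2 + (4)·z = 0
Solving gives x = 0, z = -1.
Check: Q·(0, -2, -1) = (0, 18, 9) = -9·(0, -2, -1).

0, -1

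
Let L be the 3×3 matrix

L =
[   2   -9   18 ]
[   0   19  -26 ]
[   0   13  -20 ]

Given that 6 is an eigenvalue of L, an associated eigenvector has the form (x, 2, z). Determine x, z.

0, 1

We need (L - 6I)v = 0.
L - 6I = [[-4, -9, 18], [0, 13, -26], [0, 13, -26]].
Row 1: (-4)·x + (-9)·2 + (18)·z = 0
Row 2: (0)·x + (13)·2 + (-26)·z = 0
Row 3: (0)·x + (13)·2 + (-26)·z = 0
Solving gives x = 0, z = 1.
Check: L·(0, 2, 1) = (0, 12, 6) = 6·(0, 2, 1).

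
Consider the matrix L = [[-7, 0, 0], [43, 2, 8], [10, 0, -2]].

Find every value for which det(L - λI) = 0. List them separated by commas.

-7, -2, 2

Compute the characteristic polynomial p(λ) = det(λI - L).
Cofactor expansion gives p(λ) = λ^3 + 7λ^2 - 4λ - 28.
Try λ = -2: p(-2) = 0, so -2 is a root.
Factor out (λ + 2): p(λ) = (λ + 2)·(λ^2 + 5λ - 14).
The quadratic factors as (λ + 7)·(λ - 2).
Eigenvalues: -7, -2, 2.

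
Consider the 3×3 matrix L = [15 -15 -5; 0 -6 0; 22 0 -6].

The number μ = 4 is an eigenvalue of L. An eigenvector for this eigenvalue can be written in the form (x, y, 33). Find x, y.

We need (L - 4I)v = 0.
L - 4I = [[11, -15, -5], [0, -10, 0], [22, 0, -10]].
Row 1: (11)·x + (-15)·y + (-5)·33 = 0
Row 2: (0)·x + (-10)·y + (0)·33 = 0
Row 3: (22)·x + (0)·y + (-10)·33 = 0
Solving gives x = 15, y = 0.
Check: L·(15, 0, 33) = (60, 0, 132) = 4·(15, 0, 33).

15, 0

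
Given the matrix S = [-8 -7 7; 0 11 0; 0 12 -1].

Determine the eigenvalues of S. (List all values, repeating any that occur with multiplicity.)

Set up det(lambda·I - S) = 0.
Expanding the 3×3 determinant: p(lambda) = lambda^3 - 2·lambda^2 - 91·lambda - 88.
Rational-root test: lambda = 11 gives p(11) = 0.
Dividing by (lambda - 11) leaves lambda^2 + 9·lambda + 8.
The quadratic factors as (lambda + 8)·(lambda + 1).
Eigenvalues: -8, -1, 11.

-8, -1, 11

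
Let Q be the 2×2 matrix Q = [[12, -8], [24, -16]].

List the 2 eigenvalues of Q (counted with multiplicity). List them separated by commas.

det(Q - tI) = (12 - t)(-16 - t) - (-8)·(24) = t^2 + 4t.
This factors as (t + 4)·t = 0.
Eigenvalues: -4, 0.

-4, 0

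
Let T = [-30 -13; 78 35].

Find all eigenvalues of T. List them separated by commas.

-4, 9

det(T - μI) = (-30 - μ)(35 - μ) - (-13)·(78) = μ^2 - 5μ - 36.
This factors as (μ + 4)·(μ - 9) = 0.
Eigenvalues: -4, 9.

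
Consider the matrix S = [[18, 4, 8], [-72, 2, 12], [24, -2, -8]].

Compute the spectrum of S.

-4, 6, 10

Set up det(λI - S) = 0.
Expanding along the first row, p(λ) = λ^3 - 12λ^2 - 4λ + 240.
Rational-root test: λ = 6 gives p(6) = 0.
Factor out (λ - 6): p(λ) = (λ - 6)·(λ^2 - 6λ - 40).
The quadratic factors as (λ + 4)·(λ - 10).
Eigenvalues: -4, 6, 10.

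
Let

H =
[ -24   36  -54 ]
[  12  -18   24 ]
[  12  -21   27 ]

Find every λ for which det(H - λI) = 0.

-12, -6, 3

The characteristic polynomial is p(t) = det(tI - H).
Expanding along the first row, p(t) = t^3 + 15t^2 + 18t - 216.
Try t = 3: p(3) = 0, so 3 is a root.
Dividing by (t - 3) leaves t^2 + 18t + 72.
The quadratic factors as (t + 12)·(t + 6).
Eigenvalues: -12, -6, 3.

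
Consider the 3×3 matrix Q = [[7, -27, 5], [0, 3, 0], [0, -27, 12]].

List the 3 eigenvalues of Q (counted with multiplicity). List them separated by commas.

3, 7, 12

Set up det(λI - Q) = 0.
Cofactor expansion gives p(λ) = λ^3 - 22λ^2 + 141λ - 252.
Since p(12) = 0, λ = 12 is a root.
Factor out (λ - 12): p(λ) = (λ - 12)·(λ^2 - 10λ + 21).
The quadratic factors as (λ - 3)·(λ - 7).
Eigenvalues: 3, 7, 12.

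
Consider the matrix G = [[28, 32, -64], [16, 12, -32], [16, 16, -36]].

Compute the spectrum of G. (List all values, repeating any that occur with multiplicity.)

-4, -4, 12

Compute the characteristic polynomial p(λ) = det(λI - G).
Expanding the 3×3 determinant: p(λ) = λ^3 - 4λ^2 - 80λ - 192.
Try λ = -4: p(-4) = 0, so -4 is a root.
Dividing by (λ + 4) leaves λ^2 - 8λ - 48.
The quadratic factors as (λ + 4)·(λ - 12).
Eigenvalues: -4, -4, 12.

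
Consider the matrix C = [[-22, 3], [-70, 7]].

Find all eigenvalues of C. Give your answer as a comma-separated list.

-8, -7

det(C - λI) = (-22 - λ)(7 - λ) - (3)·(-70) = λ^2 + 15λ + 56.
This factors as (λ + 8)·(λ + 7) = 0.
Eigenvalues: -8, -7.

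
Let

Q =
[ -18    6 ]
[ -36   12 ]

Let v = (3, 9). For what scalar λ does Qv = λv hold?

0

Compute Qv: Q·(3, 9) = (0, 0).
Since Qv = λv, compare component 1: 0 = λ·3, so λ = 0.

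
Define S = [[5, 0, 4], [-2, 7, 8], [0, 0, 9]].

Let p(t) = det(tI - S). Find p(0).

-315

p(0) = det(0·I − S) = det(−S) = (−1)^3·det(S).
det(S) = 315, so p(0) = -315.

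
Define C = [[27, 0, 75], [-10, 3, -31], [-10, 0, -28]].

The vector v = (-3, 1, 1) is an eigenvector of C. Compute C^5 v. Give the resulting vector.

(-96, 32, 32)

First find the eigenvalue: Cv = (-6, 2, 2) = 2·(-3, 1, 1), so λ = 2.
Then C^5 v = λ^5·v = 2^5·(-3, 1, 1) = 32·(-3, 1, 1) = (-96, 32, 32).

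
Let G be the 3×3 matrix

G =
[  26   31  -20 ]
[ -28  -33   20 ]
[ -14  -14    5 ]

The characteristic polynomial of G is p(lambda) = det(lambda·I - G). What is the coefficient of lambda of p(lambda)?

-25

p(lambda) = lambda^3 + 2·lambda^2 - 25·lambda - 50.
The coefficient of lambda is -25.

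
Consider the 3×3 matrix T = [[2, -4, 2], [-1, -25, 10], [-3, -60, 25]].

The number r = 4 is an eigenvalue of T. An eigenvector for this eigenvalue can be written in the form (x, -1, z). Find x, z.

-1, -3

We need (T - 4I)v = 0.
T - 4I = [[-2, -4, 2], [-1, -29, 10], [-3, -60, 21]].
Row 1: (-2)·x + (-4)·-1 + (2)·z = 0
Row 2: (-1)·x + (-29)·-1 + (10)·z = 0
Row 3: (-3)·x + (-60)·-1 + (21)·z = 0
Solving gives x = -1, z = -3.
Check: T·(-1, -1, -3) = (-4, -4, -12) = 4·(-1, -1, -3).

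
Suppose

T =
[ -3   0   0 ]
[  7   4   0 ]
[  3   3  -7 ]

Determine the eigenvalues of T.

T is lower triangular, so its eigenvalues are the diagonal entries.
Diagonal: -3, 4, -7.

-7, -3, 4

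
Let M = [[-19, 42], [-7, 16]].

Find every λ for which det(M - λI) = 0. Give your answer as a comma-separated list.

-5, 2

det(M - λI) = (-19 - λ)(16 - λ) - (42)·(-7) = λ^2 + 3λ - 10.
This factors as (λ + 5)·(λ - 2) = 0.
Eigenvalues: -5, 2.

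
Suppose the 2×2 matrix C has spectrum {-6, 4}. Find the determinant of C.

-24

det(C) is the product of the eigenvalues: (-6) · (4) = -24.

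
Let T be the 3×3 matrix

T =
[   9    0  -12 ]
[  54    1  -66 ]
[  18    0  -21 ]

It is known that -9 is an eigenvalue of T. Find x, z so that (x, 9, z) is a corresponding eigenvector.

2, 3

We need (T + 9I)v = 0.
T + 9I = [[18, 0, -12], [54, 10, -66], [18, 0, -12]].
Row 1: (18)·x + (0)·9 + (-12)·z = 0
Row 2: (54)·x + (10)·9 + (-66)·z = 0
Row 3: (18)·x + (0)·9 + (-12)·z = 0
Solving gives x = 2, z = 3.
Check: T·(2, 9, 3) = (-18, -81, -27) = -9·(2, 9, 3).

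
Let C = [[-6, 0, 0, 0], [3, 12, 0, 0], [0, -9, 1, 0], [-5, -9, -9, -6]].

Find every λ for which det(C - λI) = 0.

-6, -6, 1, 12

C is lower triangular, so its eigenvalues are the diagonal entries.
Diagonal: -6, 12, 1, -6.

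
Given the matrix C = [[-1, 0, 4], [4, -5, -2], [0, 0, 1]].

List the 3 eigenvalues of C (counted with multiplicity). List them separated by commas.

-5, -1, 1

Set up det(lambda·I - C) = 0.
Expanding the 3×3 determinant: p(lambda) = lambda^3 + 5·lambda^2 - lambda - 5.
Since p(-1) = 0, lambda = -1 is a root.
Factor out (lambda + 1): p(lambda) = (lambda + 1)·(lambda^2 + 4·lambda - 5).
The quadratic factors as (lambda + 5)·(lambda - 1).
Eigenvalues: -5, -1, 1.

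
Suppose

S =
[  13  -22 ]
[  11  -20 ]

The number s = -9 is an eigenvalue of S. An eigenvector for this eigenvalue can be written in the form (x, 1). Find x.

We need (S + 9I)v = 0.
S + 9I = [[22, -22], [11, -11]].
Row 1: (22)·x + (-22)·1 = 0
Row 2: (11)·x + (-11)·1 = 0
Solving gives x = 1.
Check: S·(1, 1) = (-9, -9) = -9·(1, 1).

1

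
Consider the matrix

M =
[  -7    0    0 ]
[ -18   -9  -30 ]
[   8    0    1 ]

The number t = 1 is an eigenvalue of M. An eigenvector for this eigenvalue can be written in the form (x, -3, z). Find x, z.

We need (M - 1I)v = 0.
M - 1I = [[-8, 0, 0], [-18, -10, -30], [8, 0, 0]].
Row 1: (-8)·x + (0)·-3 + (0)·z = 0
Row 2: (-18)·x + (-10)·-3 + (-30)·z = 0
Row 3: (8)·x + (0)·-3 + (0)·z = 0
Solving gives x = 0, z = 1.
Check: M·(0, -3, 1) = (0, -3, 1) = 1·(0, -3, 1).

0, 1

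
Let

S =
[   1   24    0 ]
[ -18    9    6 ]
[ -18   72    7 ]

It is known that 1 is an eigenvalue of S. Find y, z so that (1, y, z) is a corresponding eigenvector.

We need (S - 1I)v = 0.
S - 1I = [[0, 24, 0], [-18, 8, 6], [-18, 72, 6]].
Row 1: (0)·1 + (24)·y + (0)·z = 0
Row 2: (-18)·1 + (8)·y + (6)·z = 0
Row 3: (-18)·1 + (72)·y + (6)·z = 0
Solving gives y = 0, z = 3.
Check: S·(1, 0, 3) = (1, 0, 3) = 1·(1, 0, 3).

0, 3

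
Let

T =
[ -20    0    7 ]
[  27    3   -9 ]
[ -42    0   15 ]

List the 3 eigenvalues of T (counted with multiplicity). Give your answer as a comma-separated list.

-6, 1, 3

Compute the characteristic polynomial p(λ) = det(λI - T).
Expanding along the first row, p(λ) = λ^3 + 2λ^2 - 21λ + 18.
Rational-root test: λ = 3 gives p(3) = 0.
Dividing by (λ - 3) leaves λ^2 + 5λ - 6.
The quadratic factors as (λ + 6)·(λ - 1).
Eigenvalues: -6, 1, 3.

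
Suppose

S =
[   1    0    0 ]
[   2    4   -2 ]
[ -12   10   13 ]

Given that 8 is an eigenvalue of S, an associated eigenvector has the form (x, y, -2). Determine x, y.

We need (S - 8I)v = 0.
S - 8I = [[-7, 0, 0], [2, -4, -2], [-12, 10, 5]].
Row 1: (-7)·x + (0)·y + (0)·-2 = 0
Row 2: (2)·x + (-4)·y + (-2)·-2 = 0
Row 3: (-12)·x + (10)·y + (5)·-2 = 0
Solving gives x = 0, y = 1.
Check: S·(0, 1, -2) = (0, 8, -16) = 8·(0, 1, -2).

0, 1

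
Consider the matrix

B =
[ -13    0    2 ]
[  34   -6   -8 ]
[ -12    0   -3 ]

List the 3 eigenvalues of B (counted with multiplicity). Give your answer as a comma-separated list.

Compute the characteristic polynomial p(s) = det(sI - B).
Expanding along the first row, p(s) = s^3 + 22s^2 + 159s + 378.
Try s = -6: p(-6) = 0, so -6 is a root.
Factor out (s + 6): p(s) = (s + 6)·(s^2 + 16s + 63).
The quadratic factors as (s + 9)·(s + 7).
Eigenvalues: -9, -7, -6.

-9, -7, -6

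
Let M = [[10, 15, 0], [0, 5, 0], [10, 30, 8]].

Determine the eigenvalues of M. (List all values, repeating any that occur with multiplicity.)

Set up det(lambda·I - M) = 0.
Expanding the 3×3 determinant: p(lambda) = lambda^3 - 23·lambda^2 + 170·lambda - 400.
Rational-root test: lambda = 8 gives p(8) = 0.
Factor out (lambda - 8): p(lambda) = (lambda - 8)·(lambda^2 - 15·lambda + 50).
The quadratic factors as (lambda - 5)·(lambda - 10).
Eigenvalues: 5, 8, 10.

5, 8, 10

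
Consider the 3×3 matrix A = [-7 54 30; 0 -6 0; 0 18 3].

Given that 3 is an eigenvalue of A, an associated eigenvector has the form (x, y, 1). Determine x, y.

3, 0

We need (A - 3I)v = 0.
A - 3I = [[-10, 54, 30], [0, -9, 0], [0, 18, 0]].
Row 1: (-10)·x + (54)·y + (30)·1 = 0
Row 2: (0)·x + (-9)·y + (0)·1 = 0
Row 3: (0)·x + (18)·y + (0)·1 = 0
Solving gives x = 3, y = 0.
Check: A·(3, 0, 1) = (9, 0, 3) = 3·(3, 0, 1).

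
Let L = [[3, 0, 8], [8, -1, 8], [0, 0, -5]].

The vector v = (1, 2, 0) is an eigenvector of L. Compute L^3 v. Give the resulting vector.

First find the eigenvalue: Lv = (3, 6, 0) = 3·(1, 2, 0), so λ = 3.
Then L^3 v = λ^3·v = 3^3·(1, 2, 0) = 27·(1, 2, 0) = (27, 54, 0).

(27, 54, 0)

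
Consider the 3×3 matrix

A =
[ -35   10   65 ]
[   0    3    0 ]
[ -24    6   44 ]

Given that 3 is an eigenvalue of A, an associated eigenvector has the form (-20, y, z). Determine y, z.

2, -12

We need (A - 3I)v = 0.
A - 3I = [[-38, 10, 65], [0, 0, 0], [-24, 6, 41]].
Row 1: (-38)·-20 + (10)·y + (65)·z = 0
Row 2: (0)·-20 + (0)·y + (0)·z = 0
Row 3: (-24)·-20 + (6)·y + (41)·z = 0
Solving gives y = 2, z = -12.
Check: A·(-20, 2, -12) = (-60, 6, -36) = 3·(-20, 2, -12).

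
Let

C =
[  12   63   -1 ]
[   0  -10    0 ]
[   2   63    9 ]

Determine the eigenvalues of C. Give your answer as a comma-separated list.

The characteristic polynomial is p(s) = det(sI - C).
Expanding along the first row, p(s) = s^3 - 11s^2 - 100s + 1100.
Try s = -10: p(-10) = 0, so -10 is a root.
Dividing by (s + 10) leaves s^2 - 21s + 110.
The quadratic factors as (s - 10)·(s - 11).
Eigenvalues: -10, 10, 11.

-10, 10, 11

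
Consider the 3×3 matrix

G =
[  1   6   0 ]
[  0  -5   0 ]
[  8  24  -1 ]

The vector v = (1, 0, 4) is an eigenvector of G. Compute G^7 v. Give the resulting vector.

(1, 0, 4)

First find the eigenvalue: Gv = (1, 0, 4) = 1·(1, 0, 4), so λ = 1.
Then G^7 v = λ^7·v = 1^7·(1, 0, 4) = 1·(1, 0, 4) = (1, 0, 4).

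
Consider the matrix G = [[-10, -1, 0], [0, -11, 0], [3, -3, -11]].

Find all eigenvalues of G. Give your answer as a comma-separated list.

Compute the characteristic polynomial p(μ) = det(μI - G).
Expanding along the first row, p(μ) = μ^3 + 32μ^2 + 341μ + 1210.
Rational-root test: μ = -10 gives p(-10) = 0.
Factor out (μ + 10): p(μ) = (μ + 10)·(μ^2 + 22μ + 121).
The quadratic factor is (μ + 11)^2.
Eigenvalues: -11, -11, -10.

-11, -11, -10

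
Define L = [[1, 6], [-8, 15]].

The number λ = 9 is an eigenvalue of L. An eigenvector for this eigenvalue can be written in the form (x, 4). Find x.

We need (L - 9I)v = 0.
L - 9I = [[-8, 6], [-8, 6]].
Row 1: (-8)·x + (6)·4 = 0
Row 2: (-8)·x + (6)·4 = 0
Solving gives x = 3.
Check: L·(3, 4) = (27, 36) = 9·(3, 4).

3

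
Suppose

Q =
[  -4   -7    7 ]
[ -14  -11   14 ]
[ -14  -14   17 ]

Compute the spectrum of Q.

-4, 3, 3

Compute the characteristic polynomial p(s) = det(sI - Q).
Expanding along the first row, p(s) = s^3 - 2s^2 - 15s + 36.
Since p(3) = 0, s = 3 is a root.
Factor out (s - 3): p(s) = (s - 3)·(s^2 + s - 12).
The quadratic factors as (s + 4)·(s - 3).
Eigenvalues: -4, 3, 3.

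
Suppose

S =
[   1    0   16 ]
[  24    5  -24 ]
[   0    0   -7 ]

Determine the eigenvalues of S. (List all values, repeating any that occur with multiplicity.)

-7, 1, 5

Compute the characteristic polynomial p(lambda) = det(lambda·I - S).
Expanding along the first row, p(lambda) = lambda^3 + lambda^2 - 37·lambda + 35.
Rational-root test: lambda = -7 gives p(-7) = 0.
Dividing by (lambda + 7) leaves lambda^2 - 6·lambda + 5.
The quadratic factors as (lambda - 1)·(lambda - 5).
Eigenvalues: -7, 1, 5.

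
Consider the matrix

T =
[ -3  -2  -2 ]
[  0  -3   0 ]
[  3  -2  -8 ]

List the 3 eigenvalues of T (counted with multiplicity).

-6, -5, -3

The characteristic polynomial is p(lambda) = det(lambda·I - T).
Expanding along the first row, p(lambda) = lambda^3 + 14·lambda^2 + 63·lambda + 90.
Since p(-5) = 0, lambda = -5 is a root.
Factor out (lambda + 5): p(lambda) = (lambda + 5)·(lambda^2 + 9·lambda + 18).
The quadratic factors as (lambda + 6)·(lambda + 3).
Eigenvalues: -6, -5, -3.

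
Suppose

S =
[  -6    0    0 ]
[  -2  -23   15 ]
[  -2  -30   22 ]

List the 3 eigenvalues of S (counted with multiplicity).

Set up det(sI - S) = 0.
Expanding the 3×3 determinant: p(s) = s^3 + 7s^2 - 50s - 336.
Since p(7) = 0, s = 7 is a root.
Factor out (s - 7): p(s) = (s - 7)·(s^2 + 14s + 48).
The quadratic factors as (s + 8)·(s + 6).
Eigenvalues: -8, -6, 7.

-8, -6, 7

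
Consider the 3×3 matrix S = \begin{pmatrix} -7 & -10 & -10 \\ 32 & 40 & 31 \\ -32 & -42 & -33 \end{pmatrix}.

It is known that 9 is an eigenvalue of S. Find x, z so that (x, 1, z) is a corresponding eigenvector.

We need (S - 9I)v = 0.
S - 9I = [[-16, -10, -10], [32, 31, 31], [-32, -42, -42]].
Row 1: (-16)·x + (-10)·1 + (-10)·z = 0
Row 2: (32)·x + (31)·1 + (31)·z = 0
Row 3: (-32)·x + (-42)·1 + (-42)·z = 0
Solving gives x = 0, z = -1.
Check: S·(0, 1, -1) = (0, 9, -9) = 9·(0, 1, -1).

0, -1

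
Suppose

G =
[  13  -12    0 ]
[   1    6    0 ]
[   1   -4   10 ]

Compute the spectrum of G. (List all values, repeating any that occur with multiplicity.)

9, 10, 10

Compute the characteristic polynomial p(μ) = det(μI - G).
Expanding along the first row, p(μ) = μ^3 - 29μ^2 + 280μ - 900.
Rational-root test: μ = 9 gives p(9) = 0.
Dividing by (μ - 9) leaves μ^2 - 20μ + 100.
The quadratic factor is (μ - 10)^2.
Eigenvalues: 9, 10, 10.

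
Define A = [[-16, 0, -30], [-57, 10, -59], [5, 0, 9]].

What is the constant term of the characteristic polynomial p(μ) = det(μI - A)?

-60

p(0) = det(0·I − A) = det(−A) = (−1)^3·det(A).
det(A) = 60, so p(0) = -60.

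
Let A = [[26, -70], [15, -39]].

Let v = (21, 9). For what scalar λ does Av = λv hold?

-4

Compute Av: A·(21, 9) = (-84, -36).
Since Av = λv, compare component 1: -84 = λ·21, so λ = -4.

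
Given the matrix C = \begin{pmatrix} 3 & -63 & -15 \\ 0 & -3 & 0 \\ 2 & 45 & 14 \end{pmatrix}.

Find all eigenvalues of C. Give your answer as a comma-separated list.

-3, 8, 9

The characteristic polynomial is p(lambda) = det(lambda·I - C).
Expanding along the first row, p(lambda) = lambda^3 - 14·lambda^2 + 21·lambda + 216.
Try lambda = 8: p(8) = 0, so 8 is a root.
Dividing by (lambda - 8) leaves lambda^2 - 6·lambda - 27.
The quadratic factors as (lambda + 3)·(lambda - 9).
Eigenvalues: -3, 8, 9.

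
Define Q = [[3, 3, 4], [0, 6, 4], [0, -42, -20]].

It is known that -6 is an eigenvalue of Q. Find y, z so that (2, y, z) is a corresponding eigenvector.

2, -6

We need (Q + 6I)v = 0.
Q + 6I = [[9, 3, 4], [0, 12, 4], [0, -42, -14]].
Row 1: (9)·2 + (3)·y + (4)·z = 0
Row 2: (0)·2 + (12)·y + (4)·z = 0
Row 3: (0)·2 + (-42)·y + (-14)·z = 0
Solving gives y = 2, z = -6.
Check: Q·(2, 2, -6) = (-12, -12, 36) = -6·(2, 2, -6).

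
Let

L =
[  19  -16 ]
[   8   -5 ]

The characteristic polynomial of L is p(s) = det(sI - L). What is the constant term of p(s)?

33

p(s) = s^2 - 14s + 33.
The constant term is 33.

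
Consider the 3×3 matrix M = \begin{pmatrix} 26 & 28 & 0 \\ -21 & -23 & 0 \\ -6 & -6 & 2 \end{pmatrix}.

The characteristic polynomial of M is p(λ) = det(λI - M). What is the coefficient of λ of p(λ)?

p(λ) = λ^3 - 5λ^2 - 4λ + 20.
The coefficient of λ is -4.

-4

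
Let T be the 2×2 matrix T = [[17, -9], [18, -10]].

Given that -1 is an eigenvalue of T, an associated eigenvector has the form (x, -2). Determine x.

We need (T + 1I)v = 0.
T + 1I = [[18, -9], [18, -9]].
Row 1: (18)·x + (-9)·-2 = 0
Row 2: (18)·x + (-9)·-2 = 0
Solving gives x = -1.
Check: T·(-1, -2) = (1, 2) = -1·(-1, -2).

-1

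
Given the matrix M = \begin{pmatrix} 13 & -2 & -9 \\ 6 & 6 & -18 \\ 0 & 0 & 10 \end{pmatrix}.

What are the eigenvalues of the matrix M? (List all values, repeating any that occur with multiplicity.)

9, 10, 10

The characteristic polynomial is p(lambda) = det(lambda·I - M).
Cofactor expansion gives p(lambda) = lambda^3 - 29·lambda^2 + 280·lambda - 900.
Try lambda = 10: p(10) = 0, so 10 is a root.
Dividing by (lambda - 10) leaves lambda^2 - 19·lambda + 90.
The quadratic factors as (lambda - 9)·(lambda - 10).
Eigenvalues: 9, 10, 10.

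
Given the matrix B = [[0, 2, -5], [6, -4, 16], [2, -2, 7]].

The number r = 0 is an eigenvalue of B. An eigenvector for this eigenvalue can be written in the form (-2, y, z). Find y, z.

5, 2

We need (B)v = 0.
B = [[0, 2, -5], [6, -4, 16], [2, -2, 7]].
Row 1: (0)·-2 + (2)·y + (-5)·z = 0
Row 2: (6)·-2 + (-4)·y + (16)·z = 0
Row 3: (2)·-2 + (-2)·y + (7)·z = 0
Solving gives y = 5, z = 2.
Check: B·(-2, 5, 2) = (0, 0, 0) = 0·(-2, 5, 2).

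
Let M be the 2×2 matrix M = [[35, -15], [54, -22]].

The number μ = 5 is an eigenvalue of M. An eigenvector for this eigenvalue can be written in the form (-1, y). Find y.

-2

We need (M - 5I)v = 0.
M - 5I = [[30, -15], [54, -27]].
Row 1: (30)·-1 + (-15)·y = 0
Row 2: (54)·-1 + (-27)·y = 0
Solving gives y = -2.
Check: M·(-1, -2) = (-5, -10) = 5·(-1, -2).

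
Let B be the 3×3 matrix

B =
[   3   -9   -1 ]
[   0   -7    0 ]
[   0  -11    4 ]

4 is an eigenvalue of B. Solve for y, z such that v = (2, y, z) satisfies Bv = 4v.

We need (B - 4I)v = 0.
B - 4I = [[-1, -9, -1], [0, -11, 0], [0, -11, 0]].
Row 1: (-1)·2 + (-9)·y + (-1)·z = 0
Row 2: (0)·2 + (-11)·y + (0)·z = 0
Row 3: (0)·2 + (-11)·y + (0)·z = 0
Solving gives y = 0, z = -2.
Check: B·(2, 0, -2) = (8, 0, -8) = 4·(2, 0, -2).

0, -2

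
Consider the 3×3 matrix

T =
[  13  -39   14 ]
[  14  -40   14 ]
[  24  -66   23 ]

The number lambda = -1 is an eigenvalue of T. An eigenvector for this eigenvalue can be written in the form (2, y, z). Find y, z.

We need (T + 1I)v = 0.
T + 1I = [[14, -39, 14], [14, -39, 14], [24, -66, 24]].
Row 1: (14)·2 + (-39)·y + (14)·z = 0
Row 2: (14)·2 + (-39)·y + (14)·z = 0
Row 3: (24)·2 + (-66)·y + (24)·z = 0
Solving gives y = 0, z = -2.
Check: T·(2, 0, -2) = (-2, 0, 2) = -1·(2, 0, -2).

0, -2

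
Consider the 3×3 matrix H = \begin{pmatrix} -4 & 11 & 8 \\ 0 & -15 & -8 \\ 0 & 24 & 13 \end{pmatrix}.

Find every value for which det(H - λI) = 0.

Set up det(rI - H) = 0.
Expanding along the first row, p(r) = r^3 + 6r^2 + 5r - 12.
Rational-root test: r = -3 gives p(-3) = 0.
Factor out (r + 3): p(r) = (r + 3)·(r^2 + 3r - 4).
The quadratic factors as (r + 4)·(r - 1).
Eigenvalues: -4, -3, 1.

-4, -3, 1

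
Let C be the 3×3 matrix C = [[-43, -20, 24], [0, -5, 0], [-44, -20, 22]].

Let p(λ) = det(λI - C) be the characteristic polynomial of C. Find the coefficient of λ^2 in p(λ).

The coefficient of λ^2 of det(λI - C) is −trace(C).
trace(C) = (-43) + (-5) + (22) = -26, so the coefficient is 26.

26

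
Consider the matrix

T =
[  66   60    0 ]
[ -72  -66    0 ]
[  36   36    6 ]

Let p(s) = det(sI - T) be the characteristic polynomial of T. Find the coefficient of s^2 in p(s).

-6

The coefficient of s^2 of det(sI - T) is −trace(T).
trace(T) = (66) + (-66) + (6) = 6, so the coefficient is -6.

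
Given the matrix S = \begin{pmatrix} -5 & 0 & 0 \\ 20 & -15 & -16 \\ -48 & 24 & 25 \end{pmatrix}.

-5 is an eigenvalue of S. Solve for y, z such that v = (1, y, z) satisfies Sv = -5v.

2, 0

We need (S + 5I)v = 0.
S + 5I = [[0, 0, 0], [20, -10, -16], [-48, 24, 30]].
Row 1: (0)·1 + (0)·y + (0)·z = 0
Row 2: (20)·1 + (-10)·y + (-16)·z = 0
Row 3: (-48)·1 + (24)·y + (30)·z = 0
Solving gives y = 2, z = 0.
Check: S·(1, 2, 0) = (-5, -10, 0) = -5·(1, 2, 0).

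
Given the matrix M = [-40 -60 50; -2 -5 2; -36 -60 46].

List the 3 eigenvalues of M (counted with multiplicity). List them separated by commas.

-5, -4, 10

Compute the characteristic polynomial p(t) = det(tI - M).
Cofactor expansion gives p(t) = t^3 - t^2 - 70t - 200.
Rational-root test: t = -5 gives p(-5) = 0.
Factor out (t + 5): p(t) = (t + 5)·(t^2 - 6t - 40).
The quadratic factors as (t + 4)·(t - 10).
Eigenvalues: -5, -4, 10.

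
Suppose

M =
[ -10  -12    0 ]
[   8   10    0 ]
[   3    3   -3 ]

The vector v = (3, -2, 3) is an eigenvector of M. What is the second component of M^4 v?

-32

First find the eigenvalue: Mv = (-6, 4, -6) = -2·(3, -2, 3), so λ = -2.
Then M^4 v = λ^4·v = (-2)^4·(3, -2, 3) = 16·(3, -2, 3) = (48, -32, 48).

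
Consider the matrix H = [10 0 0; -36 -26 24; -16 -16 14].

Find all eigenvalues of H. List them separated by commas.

Compute the characteristic polynomial p(lambda) = det(lambda·I - H).
Expanding along the first row, p(lambda) = lambda^3 + 2·lambda^2 - 100·lambda - 200.
Since p(-10) = 0, lambda = -10 is a root.
Dividing by (lambda + 10) leaves lambda^2 - 8·lambda - 20.
The quadratic factors as (lambda + 2)·(lambda - 10).
Eigenvalues: -10, -2, 10.

-10, -2, 10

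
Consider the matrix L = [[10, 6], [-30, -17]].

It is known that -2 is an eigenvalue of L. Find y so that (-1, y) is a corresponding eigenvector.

We need (L + 2I)v = 0.
L + 2I = [[12, 6], [-30, -15]].
Row 1: (12)·-1 + (6)·y = 0
Row 2: (-30)·-1 + (-15)·y = 0
Solving gives y = 2.
Check: L·(-1, 2) = (2, -4) = -2·(-1, 2).

2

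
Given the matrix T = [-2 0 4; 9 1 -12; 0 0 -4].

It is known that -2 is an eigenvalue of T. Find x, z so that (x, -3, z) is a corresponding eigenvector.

We need (T + 2I)v = 0.
T + 2I = [[0, 0, 4], [9, 3, -12], [0, 0, -2]].
Row 1: (0)·x + (0)·-3 + (4)·z = 0
Row 2: (9)·x + (3)·-3 + (-12)·z = 0
Row 3: (0)·x + (0)·-3 + (-2)·z = 0
Solving gives x = 1, z = 0.
Check: T·(1, -3, 0) = (-2, 6, 0) = -2·(1, -3, 0).

1, 0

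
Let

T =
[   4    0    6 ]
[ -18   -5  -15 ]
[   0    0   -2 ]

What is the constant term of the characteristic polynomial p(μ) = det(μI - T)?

-40

p(0) = det(0·I − T) = det(−T) = (−1)^3·det(T).
det(T) = 40, so p(0) = -40.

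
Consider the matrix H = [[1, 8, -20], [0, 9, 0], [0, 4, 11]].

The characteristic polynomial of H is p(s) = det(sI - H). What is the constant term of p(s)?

-99

p(s) = s^3 - 21s^2 + 119s - 99.
The constant term is -99.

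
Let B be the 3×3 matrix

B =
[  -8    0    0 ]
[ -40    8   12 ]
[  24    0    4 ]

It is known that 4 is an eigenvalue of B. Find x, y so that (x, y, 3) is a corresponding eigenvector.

0, -9

We need (B - 4I)v = 0.
B - 4I = [[-12, 0, 0], [-40, 4, 12], [24, 0, 0]].
Row 1: (-12)·x + (0)·y + (0)·3 = 0
Row 2: (-40)·x + (4)·y + (12)·3 = 0
Row 3: (24)·x + (0)·y + (0)·3 = 0
Solving gives x = 0, y = -9.
Check: B·(0, -9, 3) = (0, -36, 12) = 4·(0, -9, 3).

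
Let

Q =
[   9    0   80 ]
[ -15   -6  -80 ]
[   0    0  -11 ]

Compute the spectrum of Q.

Compute the characteristic polynomial p(λ) = det(λI - Q).
Cofactor expansion gives p(λ) = λ^3 + 8λ^2 - 87λ - 594.
Rational-root test: λ = -6 gives p(-6) = 0.
Factor out (λ + 6): p(λ) = (λ + 6)·(λ^2 + 2λ - 99).
The quadratic factors as (λ + 11)·(λ - 9).
Eigenvalues: -11, -6, 9.

-11, -6, 9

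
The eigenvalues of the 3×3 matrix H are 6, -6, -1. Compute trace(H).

trace(H) is the sum of the eigenvalues: (6) + (-6) + (-1) = -1.

-1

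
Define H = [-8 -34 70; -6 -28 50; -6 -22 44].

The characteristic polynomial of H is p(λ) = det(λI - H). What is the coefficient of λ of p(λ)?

p(λ) = λ^3 - 8λ^2 - 44λ + 240.
The coefficient of λ is -44.

-44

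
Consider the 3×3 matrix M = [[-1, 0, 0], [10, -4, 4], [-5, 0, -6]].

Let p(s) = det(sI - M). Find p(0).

24

p(0) = det(0·I − M) = det(−M) = (−1)^3·det(M).
det(M) = -24, so p(0) = 24.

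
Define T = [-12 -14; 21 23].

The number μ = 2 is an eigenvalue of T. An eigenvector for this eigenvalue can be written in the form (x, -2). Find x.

2

We need (T - 2I)v = 0.
T - 2I = [[-14, -14], [21, 21]].
Row 1: (-14)·x + (-14)·-2 = 0
Row 2: (21)·x + (21)·-2 = 0
Solving gives x = 2.
Check: T·(2, -2) = (4, -4) = 2·(2, -2).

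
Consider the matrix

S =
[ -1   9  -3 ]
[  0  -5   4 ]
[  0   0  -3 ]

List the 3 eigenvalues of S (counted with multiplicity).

S is upper triangular, so its eigenvalues are the diagonal entries.
Diagonal: -1, -5, -3.

-5, -3, -1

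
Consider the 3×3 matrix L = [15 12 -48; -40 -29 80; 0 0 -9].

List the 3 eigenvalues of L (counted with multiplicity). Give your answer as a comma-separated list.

Set up det(sI - L) = 0.
Expanding along the first row, p(s) = s^3 + 23s^2 + 171s + 405.
Since p(-9) = 0, s = -9 is a root.
Factor out (s + 9): p(s) = (s + 9)·(s^2 + 14s + 45).
The quadratic factors as (s + 9)·(s + 5).
Eigenvalues: -9, -9, -5.

-9, -9, -5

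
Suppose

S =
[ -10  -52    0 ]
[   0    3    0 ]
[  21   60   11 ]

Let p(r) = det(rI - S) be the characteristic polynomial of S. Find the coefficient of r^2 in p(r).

The coefficient of r^2 of det(rI - S) is −trace(S).
trace(S) = (-10) + (3) + (11) = 4, so the coefficient is -4.

-4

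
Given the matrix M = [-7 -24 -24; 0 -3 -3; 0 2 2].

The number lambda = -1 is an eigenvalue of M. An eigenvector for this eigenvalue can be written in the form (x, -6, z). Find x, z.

We need (M + 1I)v = 0.
M + 1I = [[-6, -24, -24], [0, -2, -3], [0, 2, 3]].
Row 1: (-6)·x + (-24)·-6 + (-24)·z = 0
Row 2: (0)·x + (-2)·-6 + (-3)·z = 0
Row 3: (0)·x + (2)·-6 + (3)·z = 0
Solving gives x = 8, z = 4.
Check: M·(8, -6, 4) = (-8, 6, -4) = -1·(8, -6, 4).

8, 4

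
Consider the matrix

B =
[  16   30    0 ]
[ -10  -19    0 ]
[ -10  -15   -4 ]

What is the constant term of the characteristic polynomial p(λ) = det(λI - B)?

-16

p(0) = det(0·I − B) = det(−B) = (−1)^3·det(B).
det(B) = 16, so p(0) = -16.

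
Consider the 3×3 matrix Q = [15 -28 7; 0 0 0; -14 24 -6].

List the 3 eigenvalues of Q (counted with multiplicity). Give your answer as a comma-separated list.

0, 1, 8

Set up det(lambda·I - Q) = 0.
Expanding the 3×3 determinant: p(lambda) = lambda^3 - 9·lambda^2 + 8·lambda.
Rational-root test: lambda = 0 gives p(0) = 0.
Factor out lambda: p(lambda) = lambda·(lambda^2 - 9·lambda + 8).
The quadratic factors as (lambda - 1)·(lambda - 8).
Eigenvalues: 0, 1, 8.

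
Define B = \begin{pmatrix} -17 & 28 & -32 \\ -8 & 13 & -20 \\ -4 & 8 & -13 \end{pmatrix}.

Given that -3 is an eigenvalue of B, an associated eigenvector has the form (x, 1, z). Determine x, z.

We need (B + 3I)v = 0.
B + 3I = [[-14, 28, -32], [-8, 16, -20], [-4, 8, -10]].
Row 1: (-14)·x + (28)·1 + (-32)·z = 0
Row 2: (-8)·x + (16)·1 + (-20)·z = 0
Row 3: (-4)·x + (8)·1 + (-10)·z = 0
Solving gives x = 2, z = 0.
Check: B·(2, 1, 0) = (-6, -3, 0) = -3·(2, 1, 0).

2, 0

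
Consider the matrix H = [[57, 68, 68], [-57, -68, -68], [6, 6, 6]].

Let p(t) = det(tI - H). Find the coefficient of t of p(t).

-66

p(t) = t^3 + 5t^2 - 66t.
The coefficient of t is -66.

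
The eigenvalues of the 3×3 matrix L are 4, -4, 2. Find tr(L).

2

trace(L) is the sum of the eigenvalues: (4) + (-4) + (2) = 2.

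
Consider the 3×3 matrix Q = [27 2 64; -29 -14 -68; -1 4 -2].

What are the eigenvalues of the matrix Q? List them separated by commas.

-4, 5, 10

Compute the characteristic polynomial p(μ) = det(μI - Q).
Expanding along the first row, p(μ) = μ^3 - 11μ^2 - 10μ + 200.
Since p(10) = 0, μ = 10 is a root.
Factor out (μ - 10): p(μ) = (μ - 10)·(μ^2 - μ - 20).
The quadratic factors as (μ + 4)·(μ - 5).
Eigenvalues: -4, 5, 10.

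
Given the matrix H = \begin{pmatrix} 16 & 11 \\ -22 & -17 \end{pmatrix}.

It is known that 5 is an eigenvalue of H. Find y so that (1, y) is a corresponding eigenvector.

-1

We need (H - 5I)v = 0.
H - 5I = [[11, 11], [-22, -22]].
Row 1: (11)·1 + (11)·y = 0
Row 2: (-22)·1 + (-22)·y = 0
Solving gives y = -1.
Check: H·(1, -1) = (5, -5) = 5·(1, -1).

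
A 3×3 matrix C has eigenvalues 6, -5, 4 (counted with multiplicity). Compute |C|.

det(C) is the product of the eigenvalues: (6) · (-5) · (4) = -120.

-120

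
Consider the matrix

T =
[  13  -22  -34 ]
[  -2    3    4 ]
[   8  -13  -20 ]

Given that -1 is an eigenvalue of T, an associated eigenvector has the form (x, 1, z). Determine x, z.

4, 1

We need (T + 1I)v = 0.
T + 1I = [[14, -22, -34], [-2, 4, 4], [8, -13, -19]].
Row 1: (14)·x + (-22)·1 + (-34)·z = 0
Row 2: (-2)·x + (4)·1 + (4)·z = 0
Row 3: (8)·x + (-13)·1 + (-19)·z = 0
Solving gives x = 4, z = 1.
Check: T·(4, 1, 1) = (-4, -1, -1) = -1·(4, 1, 1).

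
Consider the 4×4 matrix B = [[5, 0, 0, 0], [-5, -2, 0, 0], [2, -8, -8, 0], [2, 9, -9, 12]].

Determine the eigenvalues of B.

-8, -2, 5, 12

B is lower triangular, so its eigenvalues are the diagonal entries.
Diagonal: 5, -2, -8, 12.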